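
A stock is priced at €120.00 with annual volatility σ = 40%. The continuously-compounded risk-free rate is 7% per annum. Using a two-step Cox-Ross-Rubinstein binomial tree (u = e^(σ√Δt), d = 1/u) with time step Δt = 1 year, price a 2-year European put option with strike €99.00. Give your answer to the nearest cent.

CRR parameters: u = e^(σ√Δt) = e^(0.4·√1) = 1.4918, d = 1/u = 0.6703
Per-period rate: rΔt = 0.07·1 = 0.07, so R = e^0.07 = 1.0725
Risk-neutral probability p = (e^0.07 − 0.6703)/(1.4918 − 0.6703) = 0.4022/0.8215 = 0.4896
Terminal stock prices: S_uu = 267.1, S_ud = 120, S_dd = 53.92
Terminal payoffs (K − S): max(-168.1, 0) = 0, max(-21, 0) = 0, max(45.08, 0) = 45.08
Node u (S = 179): V_u = e^(−0.07)·[0.4896·0.0000 + 0.5104·0.0000] = 0.0000
Node d (S = 80.44): V_d = e^(−0.07)·[0.4896·0.0000 + 0.5104·45.0805] = 21.4546
Node 0 (S = 120): V_0 = e^(−0.07)·[0.4896·0.0000 + 0.5104·21.4546] = 10.2106

€10.21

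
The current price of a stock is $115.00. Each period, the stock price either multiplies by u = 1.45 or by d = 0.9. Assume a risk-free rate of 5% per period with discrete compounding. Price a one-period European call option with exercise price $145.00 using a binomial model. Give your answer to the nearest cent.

$5.65

Risk-neutral probability p = (1 + 0.05 − 0.9)/(1.45 − 0.9) = 0.1500/0.5500 = 0.2727
Terminal stock prices: S_u = 166.8, S_d = 103.5
Terminal payoffs (S − K): max(21.75, 0) = 21.75, max(-41.5, 0) = 0
Node 0 (S = 115): V_0 = 1/1.05·[0.2727·21.7500 + 0.7273·0.0000] = 5.6494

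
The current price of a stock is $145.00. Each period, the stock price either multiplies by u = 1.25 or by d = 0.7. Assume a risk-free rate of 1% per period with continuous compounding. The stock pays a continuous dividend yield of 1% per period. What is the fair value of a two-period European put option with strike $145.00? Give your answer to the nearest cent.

$23.79

Per-period risk-free factor R = e^0.01 = 1.0101; dividend-adjusted growth = e^(0.01−0.01) = 1.0000.
Risk-neutral probability p = (1.0000 − 0.7)/(1.25 − 0.7) = 0.3000/0.5500 = 0.5455
Terminal stock prices: S_uu = 226.6, S_ud = 126.9, S_dd = 71.05
Terminal payoffs (K − S): max(-81.56, 0) = 0, max(18.13, 0) = 18.13, max(73.95, 0) = 73.95
Node u (S = 181.2): V_u = e^(−0.01)·[0.5455·0.0000 + 0.4545·18.1250] = 8.1567
Node d (S = 101.5): V_d = e^(−0.01)·[0.5455·18.1250 + 0.4545·73.9500] = 43.0672
Node 0 (S = 145): V_0 = e^(−0.01)·[0.5455·8.1567 + 0.4545·43.0672] = 23.7860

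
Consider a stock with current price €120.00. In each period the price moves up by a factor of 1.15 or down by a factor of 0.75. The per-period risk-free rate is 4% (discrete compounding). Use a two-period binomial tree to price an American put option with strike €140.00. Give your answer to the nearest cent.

€20.00

Risk-neutral probability p = (1 + 0.04 − 0.75)/(1.15 − 0.75) = 0.2900/0.4000 = 0.7250
Terminal stock prices: S_uu = 158.7, S_ud = 103.5, S_dd = 67.5
Terminal payoffs (K − S): max(-18.7, 0) = 0, max(36.5, 0) = 36.5, max(72.5, 0) = 72.5
Node u (S = 138): continuation = 1/1.04·[0.7250·0.0000 + 0.2750·36.5000] = 9.6514; exercise value = 2.0000 ≤ continuation, so V_u = 9.6514
Node d (S = 90): continuation = 1/1.04·[0.7250·36.5000 + 0.2750·72.5000] = 44.6154; exercise value = 50.0000 > continuation, so V_d = 50.0000 (exercise)
Node 0 (S = 120): continuation = 1/1.04·[0.7250·9.6514 + 0.2750·50.0000] = 19.9493; exercise value = 20.0000 > continuation, so V_0 = 20.0000 (exercise)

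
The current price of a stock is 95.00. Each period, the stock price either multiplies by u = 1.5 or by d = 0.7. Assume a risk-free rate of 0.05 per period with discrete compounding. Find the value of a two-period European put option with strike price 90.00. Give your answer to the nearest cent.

12.47

Risk-neutral probability p = (1 + 0.05 − 0.7)/(1.5 − 0.7) = 0.3500/0.8000 = 0.4375
Terminal stock prices: S_uu = 213.8, S_ud = 99.75, S_dd = 46.55
Terminal payoffs (K − S): max(-123.8, 0) = 0, max(-9.75, 0) = 0, max(43.45, 0) = 43.45
Node u (S = 142.5): V_u = 1/1.05·[0.4375·0.0000 + 0.5625·0.0000] = 0.0000
Node d (S = 66.5): V_d = 1/1.05·[0.4375·0.0000 + 0.5625·43.4500] = 23.2768
Node 0 (S = 95): V_0 = 1/1.05·[0.4375·0.0000 + 0.5625·23.2768] = 12.4697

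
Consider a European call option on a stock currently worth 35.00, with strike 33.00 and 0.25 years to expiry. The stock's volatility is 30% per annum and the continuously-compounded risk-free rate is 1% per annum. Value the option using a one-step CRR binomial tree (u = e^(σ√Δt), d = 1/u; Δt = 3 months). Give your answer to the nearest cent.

CRR parameters: u = e^(σ√Δt) = e^(0.3·√0.25) = 1.1618, d = 1/u = 0.8607
Per-period rate: rΔt = 0.01·0.25 = 0.0025, so R = e^0.0025 = 1.0025
Risk-neutral probability p = (e^0.0025 − 0.8607)/(1.1618 − 0.8607) = 0.1418/0.3011 = 0.4709
Terminal stock prices: S_u = 40.66, S_d = 30.12
Terminal payoffs (S − K): max(7.664, 0) = 7.664, max(-2.875, 0) = 0
Node 0 (S = 35): V_0 = e^(−0.0025)·[0.4709·7.6642 + 0.5291·0.0000] = 3.5999

3.60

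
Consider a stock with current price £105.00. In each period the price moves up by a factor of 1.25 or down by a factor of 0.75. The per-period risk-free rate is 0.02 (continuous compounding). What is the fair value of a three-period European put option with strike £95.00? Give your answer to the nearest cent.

Risk-neutral probability p = (e^0.02 − 0.75)/(1.25 − 0.75) = 0.2702/0.5000 = 0.5404
Terminal stock prices: S_uuu = 205.1, S_uud = 123, S_udd = 73.83, S_ddd = 44.3
Terminal payoffs (K − S): max(-110.1, 0) = 0, max(-28.05, 0) = 0, max(21.17, 0) = 21.17, max(50.7, 0) = 50.7
Node uu (S = 164.1): V_uu = e^(−0.02)·[0.5404·0.0000 + 0.4596·0.0000] = 0.0000
Node ud (S = 98.44): V_ud = e^(−0.02)·[0.5404·0.0000 + 0.4596·21.1719] = 9.5379
Node dd (S = 59.06): V_dd = e^(−0.02)·[0.5404·21.1719 + 0.4596·50.7031] = 34.0564
Node u (S = 131.2): V_u = e^(−0.02)·[0.5404·0.0000 + 0.4596·9.5379] = 4.2968
Node d (S = 78.75): V_d = e^(−0.02)·[0.5404·9.5379 + 0.4596·34.0564] = 20.3945
Node 0 (S = 105): V_0 = e^(−0.02)·[0.5404·4.2968 + 0.4596·20.3945] = 11.4637

£11.46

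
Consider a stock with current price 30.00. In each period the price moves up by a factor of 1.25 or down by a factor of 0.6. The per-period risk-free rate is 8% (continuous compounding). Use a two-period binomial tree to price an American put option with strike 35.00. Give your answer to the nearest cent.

Risk-neutral probability p = (e^0.08 − 0.6)/(1.25 − 0.6) = 0.4833/0.6500 = 0.7435
Terminal stock prices: S_uu = 46.88, S_ud = 22.5, S_dd = 10.8
Terminal payoffs (K − S): max(-11.88, 0) = 0, max(12.5, 0) = 12.5, max(24.2, 0) = 24.2
Node u (S = 37.5): continuation = e^(−0.08)·[0.7435·0.0000 + 0.2565·12.5000] = 2.9595; exercise value = 0.0000 ≤ continuation, so V_u = 2.9595
Node d (S = 18): continuation = e^(−0.08)·[0.7435·12.5000 + 0.2565·24.2000] = 14.3091; exercise value = 17.0000 > continuation, so V_d = 17.0000 (exercise)
Node 0 (S = 30): continuation = e^(−0.08)·[0.7435·2.9595 + 0.2565·17.0000] = 6.0562; exercise value = 5.0000 ≤ continuation, so V_0 = 6.0562

6.06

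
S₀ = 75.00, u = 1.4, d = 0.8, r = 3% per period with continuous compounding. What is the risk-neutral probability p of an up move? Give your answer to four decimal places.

p = 0.3841

Risk-neutral probability p = (e^0.03 − 0.8)/(1.4 − 0.8) = 0.2305/0.6000 = 0.3841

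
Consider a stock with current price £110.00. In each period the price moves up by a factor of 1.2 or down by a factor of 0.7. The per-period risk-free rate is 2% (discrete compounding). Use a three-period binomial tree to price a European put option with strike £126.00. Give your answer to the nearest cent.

£24.56

Risk-neutral probability p = (1 + 0.02 − 0.7)/(1.2 − 0.7) = 0.3200/0.5000 = 0.6400
Terminal stock prices: S_uuu = 190.1, S_uud = 110.9, S_udd = 64.68, S_ddd = 37.73
Terminal payoffs (K − S): max(-64.08, 0) = 0, max(15.12, 0) = 15.12, max(61.32, 0) = 61.32, max(88.27, 0) = 88.27
Node uu (S = 158.4): V_uu = 1/1.02·[0.6400·0.0000 + 0.3600·15.1200] = 5.3365
Node ud (S = 92.4): V_ud = 1/1.02·[0.6400·15.1200 + 0.3600·61.3200] = 31.1294
Node dd (S = 53.9): V_dd = 1/1.02·[0.6400·61.3200 + 0.3600·88.2700] = 69.6294
Node u (S = 132): V_u = 1/1.02·[0.6400·5.3365 + 0.3600·31.1294] = 14.3352
Node d (S = 77): V_d = 1/1.02·[0.6400·31.1294 + 0.3600·69.6294] = 44.1073
Node 0 (S = 110): V_0 = 1/1.02·[0.6400·14.3352 + 0.3600·44.1073] = 24.5619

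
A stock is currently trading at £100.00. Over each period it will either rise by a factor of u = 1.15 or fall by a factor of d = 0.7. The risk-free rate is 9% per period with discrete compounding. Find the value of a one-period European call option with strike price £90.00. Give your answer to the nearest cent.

Risk-neutral probability p = (1 + 0.09 − 0.7)/(1.15 − 0.7) = 0.3900/0.4500 = 0.8667
Terminal stock prices: S_u = 115, S_d = 70
Terminal payoffs (S − K): max(25, 0) = 25, max(-20, 0) = 0
Node 0 (S = 100): V_0 = 1/1.09·[0.8667·25.0000 + 0.1333·0.0000] = 19.8777

£19.88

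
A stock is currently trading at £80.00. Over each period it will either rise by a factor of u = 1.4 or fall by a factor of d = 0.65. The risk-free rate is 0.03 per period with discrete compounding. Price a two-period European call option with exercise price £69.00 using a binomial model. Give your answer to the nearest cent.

£23.04

Risk-neutral probability p = (1 + 0.03 − 0.65)/(1.4 − 0.65) = 0.3800/0.7500 = 0.5067
Terminal stock prices: S_uu = 156.8, S_ud = 72.8, S_dd = 33.8
Terminal payoffs (S − K): max(87.8, 0) = 87.8, max(3.8, 0) = 3.8, max(-35.2, 0) = 0
Node u (S = 112): V_u = 1/1.03·[0.5067·87.8000 + 0.4933·3.8000] = 45.0097
Node d (S = 52): V_d = 1/1.03·[0.5067·3.8000 + 0.4933·0.0000] = 1.8693
Node 0 (S = 80): V_0 = 1/1.03·[0.5067·45.0097 + 0.4933·1.8693] = 23.0360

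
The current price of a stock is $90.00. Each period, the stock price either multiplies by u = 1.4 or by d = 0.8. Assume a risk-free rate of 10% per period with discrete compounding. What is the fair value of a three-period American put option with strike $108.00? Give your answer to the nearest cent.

$18.93

Risk-neutral probability p = (1 + 0.1 − 0.8)/(1.4 − 0.8) = 0.3000/0.6000 = 0.5000
Terminal stock prices: S_uuu = 247, S_uud = 141.1, S_udd = 80.64, S_ddd = 46.08
Terminal payoffs (K − S): max(-139, 0) = 0, max(-33.12, 0) = 0, max(27.36, 0) = 27.36, max(61.92, 0) = 61.92
Node uu (S = 176.4): continuation = 1/1.1·[0.5000·0.0000 + 0.5000·0.0000] = 0.0000; exercise value = 0.0000 ≤ continuation, so V_uu = 0.0000
Node ud (S = 100.8): continuation = 1/1.1·[0.5000·0.0000 + 0.5000·27.3600] = 12.4364; exercise value = 7.2000 ≤ continuation, so V_ud = 12.4364
Node dd (S = 57.6): continuation = 1/1.1·[0.5000·27.3600 + 0.5000·61.9200] = 40.5818; exercise value = 50.4000 > continuation, so V_dd = 50.4000 (exercise)
Node u (S = 126): continuation = 1/1.1·[0.5000·0.0000 + 0.5000·12.4364] = 5.6529; exercise value = 0.0000 ≤ continuation, so V_u = 5.6529
Node d (S = 72): continuation = 1/1.1·[0.5000·12.4364 + 0.5000·50.4000] = 28.5620; exercise value = 36.0000 > continuation, so V_d = 36.0000 (exercise)
Node 0 (S = 90): continuation = 1/1.1·[0.5000·5.6529 + 0.5000·36.0000] = 18.9331; exercise value = 18.0000 ≤ continuation, so V_0 = 18.9331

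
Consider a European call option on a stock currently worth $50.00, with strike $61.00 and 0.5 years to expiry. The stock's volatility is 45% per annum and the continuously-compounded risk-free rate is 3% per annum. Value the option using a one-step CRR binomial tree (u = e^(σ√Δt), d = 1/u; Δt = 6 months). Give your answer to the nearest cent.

$3.39

CRR parameters: u = e^(σ√Δt) = e^(0.45·√0.5) = 1.3746, d = 1/u = 0.7275
Per-period rate: rΔt = 0.03·0.5 = 0.015, so R = e^0.015 = 1.0151
Risk-neutral probability p = (e^0.015 − 0.7275)/(1.3746 − 0.7275) = 0.2877/0.6472 = 0.4445
Terminal stock prices: S_u = 68.73, S_d = 36.37
Terminal payoffs (S − K): max(7.732, 0) = 7.732, max(-24.63, 0) = 0
Node 0 (S = 50): V_0 = e^(−0.015)·[0.4445·7.7324 + 0.5555·0.0000] = 3.3856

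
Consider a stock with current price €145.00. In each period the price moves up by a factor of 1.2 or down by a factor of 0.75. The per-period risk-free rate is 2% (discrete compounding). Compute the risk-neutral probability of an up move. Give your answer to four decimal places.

Risk-neutral probability p = (1 + 0.02 − 0.75)/(1.2 − 0.75) = 0.2700/0.4500 = 0.6000

p = 0.6000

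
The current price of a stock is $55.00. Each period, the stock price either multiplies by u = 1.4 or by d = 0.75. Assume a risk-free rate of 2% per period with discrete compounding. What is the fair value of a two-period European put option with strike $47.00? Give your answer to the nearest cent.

$5.28

Risk-neutral probability p = (1 + 0.02 − 0.75)/(1.4 − 0.75) = 0.2700/0.6500 = 0.4154
Terminal stock prices: S_uu = 107.8, S_ud = 57.75, S_dd = 30.94
Terminal payoffs (K − S): max(-60.8, 0) = 0, max(-10.75, 0) = 0, max(16.06, 0) = 16.06
Node u (S = 77): V_u = 1/1.02·[0.4154·0.0000 + 0.5846·0.0000] = 0.0000
Node d (S = 41.25): V_d = 1/1.02·[0.4154·0.0000 + 0.5846·16.0625] = 9.2063
Node 0 (S = 55): V_0 = 1/1.02·[0.4154·0.0000 + 0.5846·9.2063] = 5.2766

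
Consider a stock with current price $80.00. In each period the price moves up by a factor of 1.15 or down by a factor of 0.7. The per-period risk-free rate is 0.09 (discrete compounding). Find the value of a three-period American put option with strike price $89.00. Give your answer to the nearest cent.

Risk-neutral probability p = (1 + 0.09 − 0.7)/(1.15 − 0.7) = 0.3900/0.4500 = 0.8667
Terminal stock prices: S_uuu = 121.7, S_uud = 74.06, S_udd = 45.08, S_ddd = 27.44
Terminal payoffs (K − S): max(-32.67, 0) = 0, max(14.94, 0) = 14.94, max(43.92, 0) = 43.92, max(61.56, 0) = 61.56
Node uu (S = 105.8): continuation = 1/1.09·[0.8667·0.0000 + 0.1333·14.9400] = 1.8275; exercise value = 0.0000 ≤ continuation, so V_uu = 1.8275
Node ud (S = 64.4): continuation = 1/1.09·[0.8667·14.9400 + 0.1333·43.9200] = 17.2514; exercise value = 24.6000 > continuation, so V_ud = 24.6000 (exercise)
Node dd (S = 39.2): continuation = 1/1.09·[0.8667·43.9200 + 0.1333·61.5600] = 42.4514; exercise value = 49.8000 > continuation, so V_dd = 49.8000 (exercise)
Node u (S = 92): continuation = 1/1.09·[0.8667·1.8275 + 0.1333·24.6000] = 4.4623; exercise value = 0.0000 ≤ continuation, so V_u = 4.4623
Node d (S = 56): continuation = 1/1.09·[0.8667·24.6000 + 0.1333·49.8000] = 25.6514; exercise value = 33.0000 > continuation, so V_d = 33.0000 (exercise)
Node 0 (S = 80): continuation = 1/1.09·[0.8667·4.4623 + 0.1333·33.0000] = 7.5847; exercise value = 9.0000 > continuation, so V_0 = 9.0000 (exercise)

$9.00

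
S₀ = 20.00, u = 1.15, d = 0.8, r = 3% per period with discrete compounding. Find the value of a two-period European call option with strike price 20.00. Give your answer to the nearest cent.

Risk-neutral probability p = (1 + 0.03 − 0.8)/(1.15 − 0.8) = 0.2300/0.3500 = 0.6571
Terminal stock prices: S_uu = 26.45, S_ud = 18.4, S_dd = 12.8
Terminal payoffs (S − K): max(6.45, 0) = 6.45, max(-1.6, 0) = 0, max(-7.2, 0) = 0
Node u (S = 23): V_u = 1/1.03·[0.6571·6.4500 + 0.3429·0.0000] = 4.1151
Node d (S = 16): V_d = 1/1.03·[0.6571·0.0000 + 0.3429·0.0000] = 0.0000
Node 0 (S = 20): V_0 = 1/1.03·[0.6571·4.1151 + 0.3429·0.0000] = 2.6255

2.63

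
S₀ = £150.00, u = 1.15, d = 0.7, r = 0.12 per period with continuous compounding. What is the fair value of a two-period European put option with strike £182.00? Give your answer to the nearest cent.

Risk-neutral probability p = (e^0.12 − 0.7)/(1.15 − 0.7) = 0.4275/0.4500 = 0.9500
Terminal stock prices: S_uu = 198.4, S_ud = 120.7, S_dd = 73.5
Terminal payoffs (K − S): max(-16.37, 0) = 0, max(61.25, 0) = 61.25, max(108.5, 0) = 108.5
Node u (S = 172.5): V_u = e^(−0.12)·[0.9500·0.0000 + 0.0500·61.2500] = 2.7166
Node d (S = 105): V_d = e^(−0.12)·[0.9500·61.2500 + 0.0500·108.5000] = 56.4195
Node 0 (S = 150): V_0 = e^(−0.12)·[0.9500·2.7166 + 0.0500·56.4195] = 4.7912

£4.79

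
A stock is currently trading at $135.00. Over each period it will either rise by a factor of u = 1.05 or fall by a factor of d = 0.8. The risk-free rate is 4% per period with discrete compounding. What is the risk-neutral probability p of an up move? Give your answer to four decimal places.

Risk-neutral probability p = (1 + 0.04 − 0.8)/(1.05 − 0.8) = 0.2400/0.2500 = 0.9600

p = 0.9600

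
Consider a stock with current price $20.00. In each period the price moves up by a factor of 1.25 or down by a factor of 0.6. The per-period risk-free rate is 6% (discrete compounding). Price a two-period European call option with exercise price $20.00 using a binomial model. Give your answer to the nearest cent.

Risk-neutral probability p = (1 + 0.06 − 0.6)/(1.25 − 0.6) = 0.4600/0.6500 = 0.7077
Terminal stock prices: S_uu = 31.25, S_ud = 15, S_dd = 7.2
Terminal payoffs (S − K): max(11.25, 0) = 11.25, max(-5, 0) = 0, max(-12.8, 0) = 0
Node u (S = 25): V_u = 1/1.06·[0.7077·11.2500 + 0.2923·0.0000] = 7.5109
Node d (S = 12): V_d = 1/1.06·[0.7077·0.0000 + 0.2923·0.0000] = 0.0000
Node 0 (S = 20): V_0 = 1/1.06·[0.7077·7.5109 + 0.2923·0.0000] = 5.0145

$5.01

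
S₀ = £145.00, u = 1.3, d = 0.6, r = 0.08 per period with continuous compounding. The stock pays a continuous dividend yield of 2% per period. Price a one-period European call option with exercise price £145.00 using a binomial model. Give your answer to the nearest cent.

£26.49

Per-period risk-free factor R = e^0.08 = 1.0833; dividend-adjusted growth = e^(0.08−0.02) = 1.0618.
Risk-neutral probability p = (1.0618 − 0.6)/(1.3 − 0.6) = 0.4618/0.7000 = 0.6598
Terminal stock prices: S_u = 188.5, S_d = 87
Terminal payoffs (S − K): max(43.5, 0) = 43.5, max(-58, 0) = 0
Node 0 (S = 145): V_0 = e^(−0.08)·[0.6598·43.5000 + 0.3402·0.0000] = 26.4933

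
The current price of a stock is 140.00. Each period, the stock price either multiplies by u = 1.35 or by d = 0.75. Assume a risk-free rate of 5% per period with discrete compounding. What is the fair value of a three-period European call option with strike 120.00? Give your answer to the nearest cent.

47.35

Risk-neutral probability p = (1 + 0.05 − 0.75)/(1.35 − 0.75) = 0.3000/0.6000 = 0.5000
Terminal stock prices: S_uuu = 344.5, S_uud = 191.4, S_udd = 106.3, S_ddd = 59.06
Terminal payoffs (S − K): max(224.5, 0) = 224.5, max(71.36, 0) = 71.36, max(-13.69, 0) = 0, max(-60.94, 0) = 0
Node uu (S = 255.2): V_uu = 1/1.05·[0.5000·224.4525 + 0.5000·71.3625] = 140.8643
Node ud (S = 141.8): V_ud = 1/1.05·[0.5000·71.3625 + 0.5000·0.0000] = 33.9821
Node dd (S = 78.75): V_dd = 1/1.05·[0.5000·0.0000 + 0.5000·0.0000] = 0.0000
Node u (S = 189): V_u = 1/1.05·[0.5000·140.8643 + 0.5000·33.9821] = 83.2602
Node d (S = 105): V_d = 1/1.05·[0.5000·33.9821 + 0.5000·0.0000] = 16.1820
Node 0 (S = 140): V_0 = 1/1.05·[0.5000·83.2602 + 0.5000·16.1820] = 47.3534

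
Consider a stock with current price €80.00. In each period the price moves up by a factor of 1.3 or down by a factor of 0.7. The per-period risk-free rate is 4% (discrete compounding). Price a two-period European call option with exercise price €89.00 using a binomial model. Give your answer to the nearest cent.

Risk-neutral probability p = (1 + 0.04 − 0.7)/(1.3 − 0.7) = 0.3400/0.6000 = 0.5667
Terminal stock prices: S_uu = 135.2, S_ud = 72.8, S_dd = 39.2
Terminal payoffs (S − K): max(46.2, 0) = 46.2, max(-16.2, 0) = 0, max(-49.8, 0) = 0
Node u (S = 104): V_u = 1/1.04·[0.5667·46.2000 + 0.4333·0.0000] = 25.1731
Node d (S = 56): V_d = 1/1.04·[0.5667·0.0000 + 0.4333·0.0000] = 0.0000
Node 0 (S = 80): V_0 = 1/1.04·[0.5667·25.1731 + 0.4333·0.0000] = 13.7161

€13.72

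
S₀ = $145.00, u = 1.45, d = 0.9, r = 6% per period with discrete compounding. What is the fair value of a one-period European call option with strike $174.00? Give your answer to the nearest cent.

Risk-neutral probability p = (1 + 0.06 − 0.9)/(1.45 − 0.9) = 0.1600/0.5500 = 0.2909
Terminal stock prices: S_u = 210.2, S_d = 130.5
Terminal payoffs (S − K): max(36.25, 0) = 36.25, max(-43.5, 0) = 0
Node 0 (S = 145): V_0 = 1/1.06·[0.2909·36.2500 + 0.7091·0.0000] = 9.9485

$9.95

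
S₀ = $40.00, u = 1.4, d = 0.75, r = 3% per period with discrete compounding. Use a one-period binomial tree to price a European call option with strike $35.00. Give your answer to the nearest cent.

Risk-neutral probability p = (1 + 0.03 − 0.75)/(1.4 − 0.75) = 0.2800/0.6500 = 0.4308
Terminal stock prices: S_u = 56, S_d = 30
Terminal payoffs (S − K): max(21, 0) = 21, max(-5, 0) = 0
Node 0 (S = 40): V_0 = 1/1.03·[0.4308·21.0000 + 0.5692·0.0000] = 8.7827

$8.78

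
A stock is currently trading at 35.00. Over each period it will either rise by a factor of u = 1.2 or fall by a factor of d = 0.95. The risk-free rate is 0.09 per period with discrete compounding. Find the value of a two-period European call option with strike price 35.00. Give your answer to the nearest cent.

6.10

Risk-neutral probability p = (1 + 0.09 − 0.95)/(1.2 − 0.95) = 0.1400/0.2500 = 0.5600
Terminal stock prices: S_uu = 50.4, S_ud = 39.9, S_dd = 31.59
Terminal payoffs (S − K): max(15.4, 0) = 15.4, max(4.9, 0) = 4.9, max(-3.413, 0) = 0
Node u (S = 42): V_u = 1/1.09·[0.5600·15.4000 + 0.4400·4.9000] = 9.8899
Node d (S = 33.25): V_d = 1/1.09·[0.5600·4.9000 + 0.4400·0.0000] = 2.5174
Node 0 (S = 35): V_0 = 1/1.09·[0.5600·9.8899 + 0.4400·2.5174] = 6.0973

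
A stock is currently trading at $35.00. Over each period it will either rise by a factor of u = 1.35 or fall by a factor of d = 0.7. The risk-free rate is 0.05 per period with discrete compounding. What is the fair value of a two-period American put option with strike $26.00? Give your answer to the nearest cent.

$1.71

Risk-neutral probability p = (1 + 0.05 − 0.7)/(1.35 − 0.7) = 0.3500/0.6500 = 0.5385
Terminal stock prices: S_uu = 63.79, S_ud = 33.07, S_dd = 17.15
Terminal payoffs (K − S): max(-37.79, 0) = 0, max(-7.075, 0) = 0, max(8.85, 0) = 8.85
Node u (S = 47.25): continuation = 1/1.05·[0.5385·0.0000 + 0.4615·0.0000] = 0.0000; exercise value = 0.0000 ≤ continuation, so V_u = 0.0000
Node d (S = 24.5): continuation = 1/1.05·[0.5385·0.0000 + 0.4615·8.8500] = 3.8901; exercise value = 1.5000 ≤ continuation, so V_d = 3.8901
Node 0 (S = 35): continuation = 1/1.05·[0.5385·0.0000 + 0.4615·3.8901] = 1.7099; exercise value = 0.0000 ≤ continuation, so V_0 = 1.7099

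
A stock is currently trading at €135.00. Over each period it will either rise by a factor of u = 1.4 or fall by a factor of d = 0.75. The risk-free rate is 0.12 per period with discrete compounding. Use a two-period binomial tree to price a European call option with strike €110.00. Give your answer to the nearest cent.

Risk-neutral probability p = (1 + 0.12 − 0.75)/(1.4 − 0.75) = 0.3700/0.6500 = 0.5692
Terminal stock prices: S_uu = 264.6, S_ud = 141.8, S_dd = 75.94
Terminal payoffs (S − K): max(154.6, 0) = 154.6, max(31.75, 0) = 31.75, max(-34.06, 0) = 0
Node u (S = 189): V_u = 1/1.12·[0.5692·154.6000 + 0.4308·31.7500] = 90.7857
Node d (S = 101.2): V_d = 1/1.12·[0.5692·31.7500 + 0.4308·0.0000] = 16.1367
Node 0 (S = 135): V_0 = 1/1.12·[0.5692·90.7857 + 0.4308·16.1367] = 52.3475

€52.35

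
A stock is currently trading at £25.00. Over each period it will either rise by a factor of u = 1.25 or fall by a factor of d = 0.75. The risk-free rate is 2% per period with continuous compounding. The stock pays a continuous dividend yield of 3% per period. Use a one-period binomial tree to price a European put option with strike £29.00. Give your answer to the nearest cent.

Per-period risk-free factor R = e^0.02 = 1.0202; dividend-adjusted growth = e^(0.02−0.03) = 0.9900.
Risk-neutral probability p = (0.9900 − 0.75)/(1.25 − 0.75) = 0.2400/0.5000 = 0.4801
Terminal stock prices: S_u = 31.25, S_d = 18.75
Terminal payoffs (K − S): max(-2.25, 0) = 0, max(10.25, 0) = 10.25
Node 0 (S = 25): V_0 = e^(−0.02)·[0.4801·0.0000 + 0.5199·10.2500] = 5.2235

£5.22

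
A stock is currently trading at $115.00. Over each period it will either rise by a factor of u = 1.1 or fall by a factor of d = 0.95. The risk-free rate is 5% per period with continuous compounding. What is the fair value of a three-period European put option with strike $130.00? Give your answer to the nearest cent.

$3.84

Risk-neutral probability p = (e^0.05 − 0.95)/(1.1 − 0.95) = 0.1013/0.1500 = 0.6751
Terminal stock prices: S_uuu = 153.1, S_uud = 132.2, S_udd = 114.2, S_ddd = 98.6
Terminal payoffs (K − S): max(-23.07, 0) = 0, max(-2.193, 0) = 0, max(15.83, 0) = 15.83, max(31.4, 0) = 31.4
Node uu (S = 139.2): V_uu = e^(−0.05)·[0.6751·0.0000 + 0.3249·0.0000] = 0.0000
Node ud (S = 120.2): V_ud = e^(−0.05)·[0.6751·0.0000 + 0.3249·15.8337] = 4.8929
Node dd (S = 103.8): V_dd = e^(−0.05)·[0.6751·15.8337 + 0.3249·31.4019] = 19.8723
Node u (S = 126.5): V_u = e^(−0.05)·[0.6751·0.0000 + 0.3249·4.8929] = 1.5120
Node d (S = 109.2): V_d = e^(−0.05)·[0.6751·4.8929 + 0.3249·19.8723] = 9.2831
Node 0 (S = 115): V_0 = e^(−0.05)·[0.6751·1.5120 + 0.3249·9.2831] = 3.8396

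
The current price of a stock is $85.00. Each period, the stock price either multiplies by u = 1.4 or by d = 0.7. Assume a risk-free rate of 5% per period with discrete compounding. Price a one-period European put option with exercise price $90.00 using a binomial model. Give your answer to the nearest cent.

$14.52

Risk-neutral probability p = (1 + 0.05 − 0.7)/(1.4 − 0.7) = 0.3500/0.7000 = 0.5000
Terminal stock prices: S_u = 119, S_d = 59.5
Terminal payoffs (K − S): max(-29, 0) = 0, max(30.5, 0) = 30.5
Node 0 (S = 85): V_0 = 1/1.05·[0.5000·0.0000 + 0.5000·30.5000] = 14.5238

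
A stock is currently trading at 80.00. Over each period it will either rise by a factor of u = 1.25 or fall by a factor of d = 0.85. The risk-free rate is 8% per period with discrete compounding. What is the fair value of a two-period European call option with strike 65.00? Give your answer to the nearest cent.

25.39

Risk-neutral probability p = (1 + 0.08 − 0.85)/(1.25 − 0.85) = 0.2300/0.4000 = 0.5750
Terminal stock prices: S_uu = 125, S_ud = 85, S_dd = 57.8
Terminal payoffs (S − K): max(60, 0) = 60, max(20, 0) = 20, max(-7.2, 0) = 0
Node u (S = 100): V_u = 1/1.08·[0.5750·60.0000 + 0.4250·20.0000] = 39.8148
Node d (S = 68): V_d = 1/1.08·[0.5750·20.0000 + 0.4250·0.0000] = 10.6481
Node 0 (S = 80): V_0 = 1/1.08·[0.5750·39.8148 + 0.4250·10.6481] = 25.3879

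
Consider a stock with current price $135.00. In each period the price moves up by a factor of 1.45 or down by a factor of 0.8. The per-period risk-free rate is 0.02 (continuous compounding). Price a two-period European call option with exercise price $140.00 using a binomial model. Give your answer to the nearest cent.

Risk-neutral probability p = (e^0.02 − 0.8)/(1.45 − 0.8) = 0.2202/0.6500 = 0.3388
Terminal stock prices: S_uu = 283.8, S_ud = 156.6, S_dd = 86.4
Terminal payoffs (S − K): max(143.8, 0) = 143.8, max(16.6, 0) = 16.6, max(-53.6, 0) = 0
Node u (S = 195.8): V_u = e^(−0.02)·[0.3388·143.8375 + 0.6612·16.6000] = 58.5222
Node d (S = 108): V_d = e^(−0.02)·[0.3388·16.6000 + 0.6612·0.0000] = 5.5122
Node 0 (S = 135): V_0 = e^(−0.02)·[0.3388·58.5222 + 0.6612·5.5122] = 23.0057

$23.01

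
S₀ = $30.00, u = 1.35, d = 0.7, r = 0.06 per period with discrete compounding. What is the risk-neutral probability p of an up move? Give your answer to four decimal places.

p = 0.5538

Risk-neutral probability p = (1 + 0.06 − 0.7)/(1.35 − 0.7) = 0.3600/0.6500 = 0.5538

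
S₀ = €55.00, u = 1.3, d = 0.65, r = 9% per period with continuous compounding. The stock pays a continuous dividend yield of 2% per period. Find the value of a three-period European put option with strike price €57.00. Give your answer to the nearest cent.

€6.26

Per-period risk-free factor R = e^0.09 = 1.0942; dividend-adjusted growth = e^(0.09−0.02) = 1.0725.
Risk-neutral probability p = (1.0725 − 0.65)/(1.3 − 0.65) = 0.4225/0.6500 = 0.6500
Terminal stock prices: S_uuu = 120.8, S_uud = 60.42, S_udd = 30.21, S_ddd = 15.1
Terminal payoffs (K − S): max(-63.84, 0) = 0, max(-3.418, 0) = 0, max(26.79, 0) = 26.79, max(41.9, 0) = 41.9
Node uu (S = 92.95): V_uu = e^(−0.09)·[0.6500·0.0000 + 0.3500·0.0000] = 0.0000
Node ud (S = 46.48): V_ud = e^(−0.09)·[0.6500·0.0000 + 0.3500·26.7912] = 8.5696
Node dd (S = 23.24): V_dd = e^(−0.09)·[0.6500·26.7912 + 0.3500·41.8956] = 29.3167
Node u (S = 71.5): V_u = e^(−0.09)·[0.6500·0.0000 + 0.3500·8.5696] = 2.7411
Node d (S = 35.75): V_d = e^(−0.09)·[0.6500·8.5696 + 0.3500·29.3167] = 14.4683
Node 0 (S = 55): V_0 = e^(−0.09)·[0.6500·2.7411 + 0.3500·14.4683] = 6.2563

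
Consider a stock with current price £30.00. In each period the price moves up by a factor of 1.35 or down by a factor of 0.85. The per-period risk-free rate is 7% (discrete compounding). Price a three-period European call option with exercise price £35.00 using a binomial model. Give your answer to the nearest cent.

Risk-neutral probability p = (1 + 0.07 − 0.85)/(1.35 − 0.85) = 0.2200/0.5000 = 0.4400
Terminal stock prices: S_uuu = 73.81, S_uud = 46.47, S_udd = 29.26, S_ddd = 18.42
Terminal payoffs (S − K): max(38.81, 0) = 38.81, max(11.47, 0) = 11.47, max(-5.739, 0) = 0, max(-16.58, 0) = 0
Node uu (S = 54.68): V_uu = 1/1.07·[0.4400·38.8113 + 0.5600·11.4738] = 21.9647
Node ud (S = 34.42): V_ud = 1/1.07·[0.4400·11.4738 + 0.5600·0.0000] = 4.7182
Node dd (S = 21.67): V_dd = 1/1.07·[0.4400·0.0000 + 0.5600·0.0000] = 0.0000
Node u (S = 40.5): V_u = 1/1.07·[0.4400·21.9647 + 0.5600·4.7182] = 11.5015
Node d (S = 25.5): V_d = 1/1.07·[0.4400·4.7182 + 0.5600·0.0000] = 1.9402
Node 0 (S = 30): V_0 = 1/1.07·[0.4400·11.5015 + 0.5600·1.9402] = 5.7450

£5.75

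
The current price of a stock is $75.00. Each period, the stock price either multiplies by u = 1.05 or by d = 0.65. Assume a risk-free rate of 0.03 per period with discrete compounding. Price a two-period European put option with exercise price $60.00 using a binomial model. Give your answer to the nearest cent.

Risk-neutral probability p = (1 + 0.03 − 0.65)/(1.05 − 0.65) = 0.3800/0.4000 = 0.9500
Terminal stock prices: S_uu = 82.69, S_ud = 51.19, S_dd = 31.69
Terminal payoffs (K − S): max(-22.69, 0) = 0, max(8.812, 0) = 8.812, max(28.31, 0) = 28.31
Node u (S = 78.75): V_u = 1/1.03·[0.9500·0.0000 + 0.0500·8.8125] = 0.4278
Node d (S = 48.75): V_d = 1/1.03·[0.9500·8.8125 + 0.0500·28.3125] = 9.5024
Node 0 (S = 75): V_0 = 1/1.03·[0.9500·0.4278 + 0.0500·9.5024] = 0.8558

$0.86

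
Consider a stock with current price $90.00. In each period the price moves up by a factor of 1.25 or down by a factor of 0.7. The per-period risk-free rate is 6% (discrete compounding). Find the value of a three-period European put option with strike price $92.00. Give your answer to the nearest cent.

Risk-neutral probability p = (1 + 0.06 − 0.7)/(1.25 − 0.7) = 0.3600/0.5500 = 0.6545
Terminal stock prices: S_uuu = 175.8, S_uud = 98.44, S_udd = 55.12, S_ddd = 30.87
Terminal payoffs (K − S): max(-83.78, 0) = 0, max(-6.438, 0) = 0, max(36.88, 0) = 36.88, max(61.13, 0) = 61.13
Node uu (S = 140.6): V_uu = 1/1.06·[0.6545·0.0000 + 0.3455·0.0000] = 0.0000
Node ud (S = 78.75): V_ud = 1/1.06·[0.6545·0.0000 + 0.3455·36.8750] = 12.0176
Node dd (S = 44.1): V_dd = 1/1.06·[0.6545·36.8750 + 0.3455·61.1300] = 42.6925
Node u (S = 112.5): V_u = 1/1.06·[0.6545·0.0000 + 0.3455·12.0176] = 3.9165
Node d (S = 63): V_d = 1/1.06·[0.6545·12.0176 + 0.3455·42.6925] = 21.3343
Node 0 (S = 90): V_0 = 1/1.06·[0.6545·3.9165 + 0.3455·21.3343] = 9.3713

$9.37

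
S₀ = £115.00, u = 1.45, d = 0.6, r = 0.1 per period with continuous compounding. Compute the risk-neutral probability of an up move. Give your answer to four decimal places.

p = 0.5943

Risk-neutral probability p = (e^0.1 − 0.6)/(1.45 − 0.6) = 0.5052/0.8500 = 0.5943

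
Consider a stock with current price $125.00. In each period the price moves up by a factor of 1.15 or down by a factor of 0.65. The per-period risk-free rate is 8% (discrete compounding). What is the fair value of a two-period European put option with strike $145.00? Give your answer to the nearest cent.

$12.19

Risk-neutral probability p = (1 + 0.08 − 0.65)/(1.15 − 0.65) = 0.4300/0.5000 = 0.8600
Terminal stock prices: S_uu = 165.3, S_ud = 93.44, S_dd = 52.81
Terminal payoffs (K − S): max(-20.31, 0) = 0, max(51.56, 0) = 51.56, max(92.19, 0) = 92.19
Node u (S = 143.8): V_u = 1/1.08·[0.8600·0.0000 + 0.1400·51.5625] = 6.6840
Node d (S = 81.25): V_d = 1/1.08·[0.8600·51.5625 + 0.1400·92.1875] = 53.0093
Node 0 (S = 125): V_0 = 1/1.08·[0.8600·6.6840 + 0.1400·53.0093] = 12.1940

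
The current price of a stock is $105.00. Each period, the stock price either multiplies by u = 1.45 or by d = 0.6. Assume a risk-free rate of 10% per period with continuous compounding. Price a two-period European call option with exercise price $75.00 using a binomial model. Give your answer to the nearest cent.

$48.61

Risk-neutral probability p = (e^0.1 − 0.6)/(1.45 − 0.6) = 0.5052/0.8500 = 0.5943
Terminal stock prices: S_uu = 220.8, S_ud = 91.35, S_dd = 37.8
Terminal payoffs (S − K): max(145.8, 0) = 145.8, max(16.35, 0) = 16.35, max(-37.2, 0) = 0
Node u (S = 152.2): V_u = e^(−0.1)·[0.5943·145.7625 + 0.4057·16.3500] = 84.3872
Node d (S = 63): V_d = e^(−0.1)·[0.5943·16.3500 + 0.4057·0.0000] = 8.7924
Node 0 (S = 105): V_0 = e^(−0.1)·[0.5943·84.3872 + 0.4057·8.7924] = 48.6077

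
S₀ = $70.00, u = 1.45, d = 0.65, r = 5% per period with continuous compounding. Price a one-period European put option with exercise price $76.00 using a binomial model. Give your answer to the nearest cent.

Risk-neutral probability p = (e^0.05 − 0.65)/(1.45 − 0.65) = 0.4013/0.8000 = 0.5016
Terminal stock prices: S_u = 101.5, S_d = 45.5
Terminal payoffs (K − S): max(-25.5, 0) = 0, max(30.5, 0) = 30.5
Node 0 (S = 70): V_0 = e^(−0.05)·[0.5016·0.0000 + 0.4984·30.5000] = 14.4602

$14.46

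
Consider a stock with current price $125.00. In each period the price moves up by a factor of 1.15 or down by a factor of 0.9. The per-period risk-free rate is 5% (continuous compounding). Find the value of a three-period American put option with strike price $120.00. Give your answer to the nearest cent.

Risk-neutral probability p = (e^0.05 − 0.9)/(1.15 − 0.9) = 0.1513/0.2500 = 0.6051
Terminal stock prices: S_uuu = 190.1, S_uud = 148.8, S_udd = 116.4, S_ddd = 91.13
Terminal payoffs (K − S): max(-70.11, 0) = 0, max(-28.78, 0) = 0, max(3.562, 0) = 3.562, max(28.87, 0) = 28.87
Node uu (S = 165.3): continuation = e^(−0.05)·[0.6051·0.0000 + 0.3949·0.0000] = 0.0000; exercise value = 0.0000 ≤ continuation, so V_uu = 0.0000
Node ud (S = 129.4): continuation = e^(−0.05)·[0.6051·0.0000 + 0.3949·3.5625] = 1.3383; exercise value = 0.0000 ≤ continuation, so V_ud = 1.3383
Node dd (S = 101.2): continuation = e^(−0.05)·[0.6051·3.5625 + 0.3949·28.8750] = 12.8975; exercise value = 18.7500 > continuation, so V_dd = 18.7500 (exercise)
Node u (S = 143.8): continuation = e^(−0.05)·[0.6051·0.0000 + 0.3949·1.3383] = 0.5027; exercise value = 0.0000 ≤ continuation, so V_u = 0.5027
Node d (S = 112.5): continuation = e^(−0.05)·[0.6051·1.3383 + 0.3949·18.7500] = 7.8138; exercise value = 7.5000 ≤ continuation, so V_d = 7.8138
Node 0 (S = 125): continuation = e^(−0.05)·[0.6051·0.5027 + 0.3949·7.8138] = 3.2247; exercise value = 0.0000 ≤ continuation, so V_0 = 3.2247

$3.22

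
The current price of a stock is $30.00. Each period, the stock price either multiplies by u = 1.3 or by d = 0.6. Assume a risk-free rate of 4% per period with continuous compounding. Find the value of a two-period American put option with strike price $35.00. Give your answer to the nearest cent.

Risk-neutral probability p = (e^0.04 − 0.6)/(1.3 − 0.6) = 0.4408/0.7000 = 0.6297
Terminal stock prices: S_uu = 50.7, S_ud = 23.4, S_dd = 10.8
Terminal payoffs (K − S): max(-15.7, 0) = 0, max(11.6, 0) = 11.6, max(24.2, 0) = 24.2
Node u (S = 39): continuation = e^(−0.04)·[0.6297·0.0000 + 0.3703·11.6000] = 4.1267; exercise value = 0.0000 ≤ continuation, so V_u = 4.1267
Node d (S = 18): continuation = e^(−0.04)·[0.6297·11.6000 + 0.3703·24.2000] = 15.6276; exercise value = 17.0000 > continuation, so V_d = 17.0000 (exercise)
Node 0 (S = 30): continuation = e^(−0.04)·[0.6297·4.1267 + 0.3703·17.0000] = 8.5446; exercise value = 5.0000 ≤ continuation, so V_0 = 8.5446

$8.54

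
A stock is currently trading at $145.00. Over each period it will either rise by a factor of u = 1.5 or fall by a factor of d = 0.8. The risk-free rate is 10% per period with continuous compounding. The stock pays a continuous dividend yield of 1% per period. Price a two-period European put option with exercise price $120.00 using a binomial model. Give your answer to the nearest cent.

$7.49

Per-period risk-free factor R = e^0.1 = 1.1052; dividend-adjusted growth = e^(0.1−0.01) = 1.0942.
Risk-neutral probability p = (1.0942 − 0.8)/(1.5 − 0.8) = 0.2942/0.7000 = 0.4202
Terminal stock prices: S_uu = 326.2, S_ud = 174, S_dd = 92.8
Terminal payoffs (K − S): max(-206.2, 0) = 0, max(-54, 0) = 0, max(27.2, 0) = 27.2
Node u (S = 217.5): V_u = e^(−0.1)·[0.4202·0.0000 + 0.5798·0.0000] = 0.0000
Node d (S = 116): V_d = e^(−0.1)·[0.4202·0.0000 + 0.5798·27.2000] = 14.2686
Node 0 (S = 145): V_0 = e^(−0.1)·[0.4202·0.0000 + 0.5798·14.2686] = 7.4850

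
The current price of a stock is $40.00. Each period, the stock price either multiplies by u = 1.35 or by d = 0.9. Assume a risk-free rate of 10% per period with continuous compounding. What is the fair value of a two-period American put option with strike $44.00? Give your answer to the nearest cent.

$4.00

Risk-neutral probability p = (e^0.1 − 0.9)/(1.35 − 0.9) = 0.2052/0.4500 = 0.4559
Terminal stock prices: S_uu = 72.9, S_ud = 48.6, S_dd = 32.4
Terminal payoffs (K − S): max(-28.9, 0) = 0, max(-4.6, 0) = 0, max(11.6, 0) = 11.6
Node u (S = 54): continuation = e^(−0.1)·[0.4559·0.0000 + 0.5441·0.0000] = 0.0000; exercise value = 0.0000 ≤ continuation, so V_u = 0.0000
Node d (S = 36): continuation = e^(−0.1)·[0.4559·0.0000 + 0.5441·11.6000] = 5.7106; exercise value = 8.0000 > continuation, so V_d = 8.0000 (exercise)
Node 0 (S = 40): continuation = e^(−0.1)·[0.4559·0.0000 + 0.5441·8.0000] = 3.9383; exercise value = 4.0000 > continuation, so V_0 = 4.0000 (exercise)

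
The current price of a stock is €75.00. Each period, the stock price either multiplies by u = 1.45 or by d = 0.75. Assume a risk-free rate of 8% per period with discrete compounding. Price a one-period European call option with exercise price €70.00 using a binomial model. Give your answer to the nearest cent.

Risk-neutral probability p = (1 + 0.08 − 0.75)/(1.45 − 0.75) = 0.3300/0.7000 = 0.4714
Terminal stock prices: S_u = 108.8, S_d = 56.25
Terminal payoffs (S − K): max(38.75, 0) = 38.75, max(-13.75, 0) = 0
Node 0 (S = 75): V_0 = 1/1.08·[0.4714·38.7500 + 0.5286·0.0000] = 16.9147

€16.91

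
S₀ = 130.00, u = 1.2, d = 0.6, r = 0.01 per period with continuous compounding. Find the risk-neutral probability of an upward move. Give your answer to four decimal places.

Risk-neutral probability p = (e^0.01 − 0.6)/(1.2 − 0.6) = 0.4101/0.6000 = 0.6834

p = 0.6834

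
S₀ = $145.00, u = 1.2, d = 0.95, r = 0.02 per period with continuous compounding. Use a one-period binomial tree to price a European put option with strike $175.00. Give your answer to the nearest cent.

$26.53

Risk-neutral probability p = (e^0.02 − 0.95)/(1.2 − 0.95) = 0.0702/0.2500 = 0.2808
Terminal stock prices: S_u = 174, S_d = 137.8
Terminal payoffs (K − S): max(1, 0) = 1, max(37.25, 0) = 37.25
Node 0 (S = 145): V_0 = e^(−0.02)·[0.2808·1.0000 + 0.7192·37.2500] = 26.5348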